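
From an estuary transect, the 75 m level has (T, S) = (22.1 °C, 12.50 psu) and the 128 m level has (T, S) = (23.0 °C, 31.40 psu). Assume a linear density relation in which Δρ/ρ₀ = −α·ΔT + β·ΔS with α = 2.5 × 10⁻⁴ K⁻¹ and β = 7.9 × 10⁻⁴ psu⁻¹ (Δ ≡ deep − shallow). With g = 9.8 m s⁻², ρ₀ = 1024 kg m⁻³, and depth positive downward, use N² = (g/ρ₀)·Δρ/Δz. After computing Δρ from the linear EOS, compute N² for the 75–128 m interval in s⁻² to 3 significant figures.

ΔT = +0.9 K, ΔS = +18.90 psu (deep − shallow).
Δρ/ρ₀ = −αΔT + βΔS = -2.25 × 10⁻⁴ + 0.014931 = 0.014706, so Δρ ≈ 15.06 kg m⁻³.
N² = (g/ρ₀)·Δρ/Δz = g·(Δρ/ρ₀)/Δz = 9.8 × 0.014706 / 53 = 2.7192 × 10⁻³ s⁻² ≈ 2.72 × 10⁻³ s⁻².

2.72 × 10⁻³ s⁻²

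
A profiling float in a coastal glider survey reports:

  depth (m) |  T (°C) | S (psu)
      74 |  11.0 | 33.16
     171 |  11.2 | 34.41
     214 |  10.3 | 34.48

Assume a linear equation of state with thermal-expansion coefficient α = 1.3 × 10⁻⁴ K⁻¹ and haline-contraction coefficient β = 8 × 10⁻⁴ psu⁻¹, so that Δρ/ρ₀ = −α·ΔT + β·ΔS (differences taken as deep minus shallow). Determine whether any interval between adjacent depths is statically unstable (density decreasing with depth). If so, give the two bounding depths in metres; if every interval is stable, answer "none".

Evaluate Δρ/ρ₀ = −αΔT + βΔS across each adjacent pair:
  74–171 m: −αΔT+βΔS = −(1.3 × 10⁻⁴)(+0.2)+(8 × 10⁻⁴)(+1.25) = 9.7 × 10⁻⁴ → stable
  171–214 m: −αΔT+βΔS = −(1.3 × 10⁻⁴)(-0.9)+(8 × 10⁻⁴)(+0.07) = 1.7 × 10⁻⁴ → stable
Every interval has Δρ > 0: the column is stably stratified throughout.

none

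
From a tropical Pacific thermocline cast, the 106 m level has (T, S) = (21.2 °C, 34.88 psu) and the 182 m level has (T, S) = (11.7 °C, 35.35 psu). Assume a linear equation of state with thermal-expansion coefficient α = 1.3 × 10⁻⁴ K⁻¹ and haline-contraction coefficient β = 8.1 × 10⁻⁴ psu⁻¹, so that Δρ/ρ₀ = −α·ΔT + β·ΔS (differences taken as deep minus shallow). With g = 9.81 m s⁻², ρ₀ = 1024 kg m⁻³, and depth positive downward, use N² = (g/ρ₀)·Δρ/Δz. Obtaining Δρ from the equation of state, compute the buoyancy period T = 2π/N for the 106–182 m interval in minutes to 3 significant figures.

7.25 min

ΔT = -9.5 K, ΔS = +0.47 psu (deep − shallow).
Δρ/ρ₀ = −αΔT + βΔS = 1.235 × 10⁻³ + 3.807 × 10⁻⁴ = 1.6157 × 10⁻³, so Δρ ≈ 1.654 kg m⁻³.
N² = (g/ρ₀)·Δρ/Δz = g·(Δρ/ρ₀)/Δz = 9.81 × 1.6157 × 10⁻³ / 76 = 2.0855 × 10⁻⁴ s⁻².
N = √(2.0855 × 10⁻⁴) = 0.014441 rad s⁻¹ → T = 2π/N = 435.09 s = 7.2515 min ≈ 7.25 min.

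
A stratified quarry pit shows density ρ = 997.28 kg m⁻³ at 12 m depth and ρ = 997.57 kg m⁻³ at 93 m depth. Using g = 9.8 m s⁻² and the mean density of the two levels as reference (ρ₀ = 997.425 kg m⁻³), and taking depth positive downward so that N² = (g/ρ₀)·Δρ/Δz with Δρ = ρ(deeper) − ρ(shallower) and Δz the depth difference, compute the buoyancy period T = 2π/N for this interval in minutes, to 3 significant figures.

Δρ = 997.57 − 997.28 = 0.29 kg m⁻³ over Δz = 93 − 12 = 81 m.
N² = (9.8/997.425) × (0.29/81) = 3.5177 × 10⁻⁵ s⁻².
N = √(3.5177 × 10⁻⁵) = 5.9310 × 10⁻³ rad s⁻¹, so T = 2π/N = 1.0594 × 10³ s = 17.657 min ≈ 17.7 min.

17.7 min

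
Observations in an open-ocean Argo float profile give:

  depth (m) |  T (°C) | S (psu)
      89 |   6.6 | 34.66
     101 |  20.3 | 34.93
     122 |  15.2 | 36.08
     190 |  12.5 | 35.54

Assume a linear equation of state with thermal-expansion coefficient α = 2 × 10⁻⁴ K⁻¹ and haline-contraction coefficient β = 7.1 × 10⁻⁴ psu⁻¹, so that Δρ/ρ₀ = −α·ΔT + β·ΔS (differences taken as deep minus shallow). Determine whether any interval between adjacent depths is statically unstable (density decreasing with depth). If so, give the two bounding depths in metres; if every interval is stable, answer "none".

89–101 m

Evaluate Δρ/ρ₀ = −αΔT + βΔS across each adjacent pair:
  89–101 m: −αΔT+βΔS = −(2 × 10⁻⁴)(+13.7)+(7.1 × 10⁻⁴)(+0.27) = -2.5 × 10⁻³ → UNSTABLE
  101–122 m: −αΔT+βΔS = −(2 × 10⁻⁴)(-5.1)+(7.1 × 10⁻⁴)(+1.15) = 1.8 × 10⁻³ → stable
  122–190 m: −αΔT+βΔS = −(2 × 10⁻⁴)(-2.7)+(7.1 × 10⁻⁴)(-0.54) = 1.6 × 10⁻⁴ → stable
The 89–101 m interval has Δρ < 0: lighter water underlies denser water.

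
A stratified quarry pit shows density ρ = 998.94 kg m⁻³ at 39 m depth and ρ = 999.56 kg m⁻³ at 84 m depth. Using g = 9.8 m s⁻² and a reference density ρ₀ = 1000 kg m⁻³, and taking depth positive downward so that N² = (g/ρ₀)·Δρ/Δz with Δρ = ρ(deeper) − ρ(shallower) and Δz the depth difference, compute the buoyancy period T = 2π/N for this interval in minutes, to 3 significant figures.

Δρ = 999.56 − 998.94 = 0.62 kg m⁻³ over Δz = 84 − 39 = 45 m.
N² = (9.8/1000) × (0.62/45) = 1.3502 × 10⁻⁴ s⁻².
N = √(1.3502 × 10⁻⁴) = 0.011620 rad s⁻¹, so T = 2π/N = 540.72 s = 9.0120 min ≈ 9.01 min.

9.01 min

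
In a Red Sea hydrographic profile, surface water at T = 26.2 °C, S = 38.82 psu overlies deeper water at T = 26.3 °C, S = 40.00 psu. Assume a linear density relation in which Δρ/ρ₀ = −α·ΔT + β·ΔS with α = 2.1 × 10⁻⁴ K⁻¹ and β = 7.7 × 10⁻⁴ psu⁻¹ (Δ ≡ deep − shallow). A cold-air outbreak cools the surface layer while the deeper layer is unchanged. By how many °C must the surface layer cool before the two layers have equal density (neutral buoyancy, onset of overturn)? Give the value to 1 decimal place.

Neutral buoyancy requires Δρ = 0, i.e. −α(T_deep − T_surf′) + β(S_deep − S_surf) = 0.
T_surf′ = T_deep − (β/α)·ΔS = 26.3 − (7.7 × 10⁻⁴/2.1 × 10⁻⁴)·(+1.18) = 21.973 °C.
Cooling required: 26.2 − (21.973) = 4.227 °C.

4.2 °C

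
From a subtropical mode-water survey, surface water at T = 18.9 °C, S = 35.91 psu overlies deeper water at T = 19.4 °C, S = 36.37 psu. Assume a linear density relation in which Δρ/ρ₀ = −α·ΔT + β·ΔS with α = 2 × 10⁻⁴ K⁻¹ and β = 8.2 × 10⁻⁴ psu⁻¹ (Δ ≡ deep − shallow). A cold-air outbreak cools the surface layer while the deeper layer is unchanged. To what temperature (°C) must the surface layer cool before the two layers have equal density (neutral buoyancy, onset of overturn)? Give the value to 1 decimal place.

17.5 °C

Neutral buoyancy requires Δρ = 0, i.e. −α(T_deep − T_surf′) + β(S_deep − S_surf) = 0.
T_surf′ = T_deep − (β/α)·ΔS = 19.4 − (8.2 × 10⁻⁴/2 × 10⁻⁴)·(+0.46) = 17.514 °C.
Cooling required: 18.9 − (17.514) = 1.386 °C.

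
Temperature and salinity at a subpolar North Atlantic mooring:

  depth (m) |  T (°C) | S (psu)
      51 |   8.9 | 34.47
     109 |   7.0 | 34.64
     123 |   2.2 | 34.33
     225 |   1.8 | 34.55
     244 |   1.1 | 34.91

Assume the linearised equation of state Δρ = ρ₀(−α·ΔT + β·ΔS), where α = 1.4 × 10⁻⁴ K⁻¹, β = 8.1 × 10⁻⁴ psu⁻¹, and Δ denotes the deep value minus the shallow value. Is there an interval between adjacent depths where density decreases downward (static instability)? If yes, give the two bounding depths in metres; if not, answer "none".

none

Evaluate Δρ/ρ₀ = −αΔT + βΔS across each adjacent pair:
  51–109 m: −αΔT+βΔS = −(1.4 × 10⁻⁴)(-1.9)+(8.1 × 10⁻⁴)(+0.17) = 4.0 × 10⁻⁴ → stable
  109–123 m: −αΔT+βΔS = −(1.4 × 10⁻⁴)(-4.8)+(8.1 × 10⁻⁴)(-0.31) = 4.2 × 10⁻⁴ → stable
  123–225 m: −αΔT+βΔS = −(1.4 × 10⁻⁴)(-0.4)+(8.1 × 10⁻⁴)(+0.22) = 2.3 × 10⁻⁴ → stable
  225–244 m: −αΔT+βΔS = −(1.4 × 10⁻⁴)(-0.7)+(8.1 × 10⁻⁴)(+0.36) = 3.9 × 10⁻⁴ → stable
Every interval has Δρ > 0: the column is stably stratified throughout.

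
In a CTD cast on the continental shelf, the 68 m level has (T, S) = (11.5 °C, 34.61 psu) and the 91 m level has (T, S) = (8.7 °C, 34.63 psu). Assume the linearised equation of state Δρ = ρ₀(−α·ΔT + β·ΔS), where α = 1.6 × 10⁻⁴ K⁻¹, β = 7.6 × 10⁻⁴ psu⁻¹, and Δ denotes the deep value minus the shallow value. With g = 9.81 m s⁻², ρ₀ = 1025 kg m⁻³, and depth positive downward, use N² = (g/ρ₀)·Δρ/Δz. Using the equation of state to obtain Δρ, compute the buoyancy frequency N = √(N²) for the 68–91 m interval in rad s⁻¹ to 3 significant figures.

ΔT = -2.8 K, ΔS = +0.02 psu (deep − shallow).
Δρ/ρ₀ = −αΔT + βΔS = 4.48 × 10⁻⁴ + 1.52 × 10⁻⁵ = 4.632 × 10⁻⁴, so Δρ ≈ 0.4748 kg m⁻³.
N² = (g/ρ₀)·Δρ/Δz = g·(Δρ/ρ₀)/Δz = 9.81 × 4.632 × 10⁻⁴ / 23 = 1.9756 × 10⁻⁴ s⁻².
N = √(1.9756 × 10⁻⁴) = 0.014056 rad s⁻¹ ≈ 0.0141 rad s⁻¹.

0.0141 rad s⁻¹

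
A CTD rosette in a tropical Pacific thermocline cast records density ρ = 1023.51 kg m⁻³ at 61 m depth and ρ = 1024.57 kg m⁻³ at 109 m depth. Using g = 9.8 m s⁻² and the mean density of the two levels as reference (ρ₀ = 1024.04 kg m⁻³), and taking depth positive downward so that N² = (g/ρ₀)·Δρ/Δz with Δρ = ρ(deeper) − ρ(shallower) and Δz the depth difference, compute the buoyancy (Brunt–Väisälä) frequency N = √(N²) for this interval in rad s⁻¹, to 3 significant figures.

0.0145 rad s⁻¹

Δρ = 1024.57 − 1023.51 = 1.06 kg m⁻³ over Δz = 109 − 61 = 48 m.
N² = (9.8/1024.04) × (1.06/48) = 2.1134 × 10⁻⁴ s⁻².
N = √(2.1134 × 10⁻⁴) = 0.014538 rad s⁻¹ ≈ 0.0145 rad s⁻¹.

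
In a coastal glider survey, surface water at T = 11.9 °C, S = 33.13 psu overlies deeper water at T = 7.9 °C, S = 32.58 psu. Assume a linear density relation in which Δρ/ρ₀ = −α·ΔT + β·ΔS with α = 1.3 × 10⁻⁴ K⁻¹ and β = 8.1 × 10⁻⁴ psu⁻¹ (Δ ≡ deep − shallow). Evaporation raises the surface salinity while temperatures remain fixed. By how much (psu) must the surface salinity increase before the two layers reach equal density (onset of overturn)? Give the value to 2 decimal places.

0.09 psu

Neutral buoyancy requires −α(T_deep − T_surf) + β(S_deep − S_surf′) = 0.
S_surf′ = S_deep − (α/β)·ΔT = 32.58 − (1.3 × 10⁻⁴/8.1 × 10⁻⁴)·(-4.0) = 33.2220 psu.
Increase required: 33.2220 − 33.13 = 0.0920 psu.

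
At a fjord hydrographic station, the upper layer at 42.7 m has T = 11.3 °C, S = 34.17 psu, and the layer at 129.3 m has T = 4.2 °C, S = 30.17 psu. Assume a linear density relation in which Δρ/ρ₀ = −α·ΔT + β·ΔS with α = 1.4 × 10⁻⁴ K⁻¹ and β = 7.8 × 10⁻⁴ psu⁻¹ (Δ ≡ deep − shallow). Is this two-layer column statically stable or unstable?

unstable

ΔT = 4.2 − 11.3 = -7.1 K and ΔS = 30.17 − 34.17 = -4.00 psu (deep − shallow).
−αΔT = 9.94 × 10⁻⁴; βΔS = -3.12 × 10⁻³; sum Δρ/ρ₀ = -2.126 × 10⁻³.
Δρ/ρ₀ < 0, so Δρ < 0: deeper water is lighter → statically unstable; the column would overturn.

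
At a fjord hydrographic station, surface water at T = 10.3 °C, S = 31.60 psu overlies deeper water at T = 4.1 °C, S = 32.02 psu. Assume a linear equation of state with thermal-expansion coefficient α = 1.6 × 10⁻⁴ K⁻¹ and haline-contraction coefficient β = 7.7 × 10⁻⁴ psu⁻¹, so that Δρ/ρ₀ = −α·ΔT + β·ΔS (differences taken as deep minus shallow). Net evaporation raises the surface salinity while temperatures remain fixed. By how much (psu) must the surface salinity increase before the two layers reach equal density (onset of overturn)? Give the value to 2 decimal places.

Neutral buoyancy requires −α(T_deep − T_surf) + β(S_deep − S_surf′) = 0.
S_surf′ = S_deep − (α/β)·ΔT = 32.02 − (1.6 × 10⁻⁴/7.7 × 10⁻⁴)·(-6.2) = 33.3083 psu.
Increase required: 33.3083 − 31.60 = 1.7083 psu.

1.71 psu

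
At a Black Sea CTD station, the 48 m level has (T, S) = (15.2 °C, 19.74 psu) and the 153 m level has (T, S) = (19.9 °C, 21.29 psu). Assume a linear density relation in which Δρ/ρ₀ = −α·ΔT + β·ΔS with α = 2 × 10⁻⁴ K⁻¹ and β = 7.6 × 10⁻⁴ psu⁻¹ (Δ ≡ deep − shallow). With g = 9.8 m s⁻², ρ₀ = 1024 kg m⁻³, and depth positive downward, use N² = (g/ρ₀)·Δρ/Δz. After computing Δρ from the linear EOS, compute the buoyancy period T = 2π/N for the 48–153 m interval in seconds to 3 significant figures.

ΔT = +4.7 K, ΔS = +1.55 psu (deep − shallow).
Δρ/ρ₀ = −αΔT + βΔS = -9.40 × 10⁻⁴ + 1.178 × 10⁻³ = 2.38 × 10⁻⁴, so Δρ ≈ 0.2437 kg m⁻³.
N² = (g/ρ₀)·Δρ/Δz = g·(Δρ/ρ₀)/Δz = 9.8 × 2.38 × 10⁻⁴ / 105 = 2.2213 × 10⁻⁵ s⁻².
N = √(2.2213 × 10⁻⁵) = 4.7131 × 10⁻³ rad s⁻¹ → T = 2π/N = 1.3331 × 10³ s ≈ 1.33 × 10³ s.

1.33 × 10³ s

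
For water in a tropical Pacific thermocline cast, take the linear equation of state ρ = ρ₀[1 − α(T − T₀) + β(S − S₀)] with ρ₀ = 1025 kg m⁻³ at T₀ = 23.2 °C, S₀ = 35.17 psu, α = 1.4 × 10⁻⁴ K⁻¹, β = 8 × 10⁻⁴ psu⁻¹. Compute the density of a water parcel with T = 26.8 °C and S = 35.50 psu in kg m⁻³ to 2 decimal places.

T − T₀ = +3.6 K, S − S₀ = +0.33 psu.
Bracket = 1 − α·(+3.6) + β·(+0.33) = 1 + (-2.40 × 10⁻⁴) = 0.9997600.
ρ = 1025 × 0.9997600 = 1024.75 kg m⁻³.

1024.75 kg m⁻³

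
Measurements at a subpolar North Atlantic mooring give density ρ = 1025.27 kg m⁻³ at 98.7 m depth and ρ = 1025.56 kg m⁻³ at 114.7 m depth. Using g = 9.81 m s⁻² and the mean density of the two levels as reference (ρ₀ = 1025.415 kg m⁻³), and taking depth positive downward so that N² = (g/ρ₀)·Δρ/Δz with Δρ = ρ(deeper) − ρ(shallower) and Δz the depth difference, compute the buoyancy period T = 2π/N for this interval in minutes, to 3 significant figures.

Δρ = 1025.56 − 1025.27 = 0.29 kg m⁻³ over Δz = 114.7 − 98.7 = 16 m.
N² = (9.81/1025.415) × (0.29/16) = 1.7340 × 10⁻⁴ s⁻².
N = √(1.7340 × 10⁻⁴) = 0.013168 rad s⁻¹, so T = 2π/N = 477.16 s = 7.9527 min ≈ 7.95 min.

7.95 min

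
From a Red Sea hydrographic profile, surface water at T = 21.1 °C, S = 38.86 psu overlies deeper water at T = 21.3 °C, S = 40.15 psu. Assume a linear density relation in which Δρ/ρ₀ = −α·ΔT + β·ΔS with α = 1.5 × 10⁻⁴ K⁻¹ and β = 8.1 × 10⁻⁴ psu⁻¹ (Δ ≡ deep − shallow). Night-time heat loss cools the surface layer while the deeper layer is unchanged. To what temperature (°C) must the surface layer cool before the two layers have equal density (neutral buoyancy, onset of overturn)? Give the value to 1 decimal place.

14.3 °C

Neutral buoyancy requires Δρ = 0, i.e. −α(T_deep − T_surf′) + β(S_deep − S_surf) = 0.
T_surf′ = T_deep − (β/α)·ΔS = 21.3 − (8.1 × 10⁻⁴/1.5 × 10⁻⁴)·(+1.29) = 14.334 °C.
Cooling required: 21.1 − (14.334) = 6.766 °C.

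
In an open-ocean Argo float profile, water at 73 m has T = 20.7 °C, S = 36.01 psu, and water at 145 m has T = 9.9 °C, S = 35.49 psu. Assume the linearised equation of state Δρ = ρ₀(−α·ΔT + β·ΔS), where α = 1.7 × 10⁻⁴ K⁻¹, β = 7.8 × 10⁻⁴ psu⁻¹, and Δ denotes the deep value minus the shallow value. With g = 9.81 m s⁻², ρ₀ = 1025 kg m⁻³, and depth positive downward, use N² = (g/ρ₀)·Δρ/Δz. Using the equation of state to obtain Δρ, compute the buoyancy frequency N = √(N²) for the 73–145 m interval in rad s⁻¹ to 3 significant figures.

0.0140 rad s⁻¹

ΔT = -10.8 K, ΔS = -0.52 psu (deep − shallow).
Δρ/ρ₀ = −αΔT + βΔS = 1.836 × 10⁻³ − 4.056 × 10⁻⁴ = 1.4304 × 10⁻³, so Δρ ≈ 1.466 kg m⁻³.
N² = (g/ρ₀)·Δρ/Δz = g·(Δρ/ρ₀)/Δz = 9.81 × 1.4304 × 10⁻³ / 72 = 1.9489 × 10⁻⁴ s⁻².
N = √(1.9489 × 10⁻⁴) = 0.013960 rad s⁻¹ ≈ 0.0140 rad s⁻¹.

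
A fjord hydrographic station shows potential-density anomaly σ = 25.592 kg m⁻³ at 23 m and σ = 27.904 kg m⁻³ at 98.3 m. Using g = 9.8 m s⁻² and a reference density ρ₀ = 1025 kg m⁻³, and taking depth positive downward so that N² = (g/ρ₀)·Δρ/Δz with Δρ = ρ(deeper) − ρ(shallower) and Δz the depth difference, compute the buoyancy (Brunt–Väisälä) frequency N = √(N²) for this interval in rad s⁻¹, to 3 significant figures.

0.0171 rad s⁻¹

Δρ = 1027.904 − 1025.592 = 2.312 kg m⁻³ over Δz = 98.3 − 23 = 75.3 m.
N² = (9.8/1025) × (2.312/75.3) = 2.9356 × 10⁻⁴ s⁻².
N = √(2.9356 × 10⁻⁴) = 0.017134 rad s⁻¹ ≈ 0.0171 rad s⁻¹.
N² > 0, so the interval is statically stable.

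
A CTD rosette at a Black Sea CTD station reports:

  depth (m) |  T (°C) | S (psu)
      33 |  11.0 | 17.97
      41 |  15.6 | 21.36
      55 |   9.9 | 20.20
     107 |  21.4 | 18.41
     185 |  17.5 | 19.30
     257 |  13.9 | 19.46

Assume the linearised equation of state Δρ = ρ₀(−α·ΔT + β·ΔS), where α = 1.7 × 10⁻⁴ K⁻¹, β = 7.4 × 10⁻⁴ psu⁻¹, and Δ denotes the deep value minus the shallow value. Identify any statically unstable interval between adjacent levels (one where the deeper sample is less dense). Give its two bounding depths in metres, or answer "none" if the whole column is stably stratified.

Evaluate Δρ/ρ₀ = −αΔT + βΔS across each adjacent pair:
  33–41 m: −αΔT+βΔS = −(1.7 × 10⁻⁴)(+4.6)+(7.4 × 10⁻⁴)(+3.39) = 1.7 × 10⁻³ → stable
  41–55 m: −αΔT+βΔS = −(1.7 × 10⁻⁴)(-5.7)+(7.4 × 10⁻⁴)(-1.16) = 1.1 × 10⁻⁴ → stable
  55–107 m: −αΔT+βΔS = −(1.7 × 10⁻⁴)(+11.5)+(7.4 × 10⁻⁴)(-1.79) = -3.3 × 10⁻³ → UNSTABLE
  107–185 m: −αΔT+βΔS = −(1.7 × 10⁻⁴)(-3.9)+(7.4 × 10⁻⁴)(+0.89) = 1.3 × 10⁻³ → stable
  185–257 m: −αΔT+βΔS = −(1.7 × 10⁻⁴)(-3.6)+(7.4 × 10⁻⁴)(+0.16) = 7.3 × 10⁻⁴ → stable
The 55–107 m interval has Δρ < 0: lighter water underlies denser water.

55–107 m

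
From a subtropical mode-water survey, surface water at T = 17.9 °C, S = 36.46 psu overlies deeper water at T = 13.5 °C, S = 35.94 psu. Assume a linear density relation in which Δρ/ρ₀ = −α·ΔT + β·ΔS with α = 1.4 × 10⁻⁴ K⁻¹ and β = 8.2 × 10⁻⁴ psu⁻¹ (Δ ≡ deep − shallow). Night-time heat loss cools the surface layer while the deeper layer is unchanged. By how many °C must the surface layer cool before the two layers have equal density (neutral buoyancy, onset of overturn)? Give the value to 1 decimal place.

1.4 °C

Neutral buoyancy requires Δρ = 0, i.e. −α(T_deep − T_surf′) + β(S_deep − S_surf) = 0.
T_surf′ = T_deep − (β/α)·ΔS = 13.5 − (8.2 × 10⁻⁴/1.4 × 10⁻⁴)·(-0.52) = 16.546 °C.
Cooling required: 17.9 − (16.546) = 1.354 °C.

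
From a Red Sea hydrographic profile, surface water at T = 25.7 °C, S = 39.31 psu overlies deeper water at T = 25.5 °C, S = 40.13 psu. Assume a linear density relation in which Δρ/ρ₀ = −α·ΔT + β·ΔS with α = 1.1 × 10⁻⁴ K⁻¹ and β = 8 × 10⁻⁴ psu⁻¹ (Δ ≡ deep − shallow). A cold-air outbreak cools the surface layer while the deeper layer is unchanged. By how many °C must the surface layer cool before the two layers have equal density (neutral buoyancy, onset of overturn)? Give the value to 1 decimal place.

6.2 °C

Neutral buoyancy requires Δρ = 0, i.e. −α(T_deep − T_surf′) + β(S_deep − S_surf) = 0.
T_surf′ = T_deep − (β/α)·ΔS = 25.5 − (8 × 10⁻⁴/1.1 × 10⁻⁴)·(+0.82) = 19.536 °C.
Cooling required: 25.7 − (19.536) = 6.164 °C.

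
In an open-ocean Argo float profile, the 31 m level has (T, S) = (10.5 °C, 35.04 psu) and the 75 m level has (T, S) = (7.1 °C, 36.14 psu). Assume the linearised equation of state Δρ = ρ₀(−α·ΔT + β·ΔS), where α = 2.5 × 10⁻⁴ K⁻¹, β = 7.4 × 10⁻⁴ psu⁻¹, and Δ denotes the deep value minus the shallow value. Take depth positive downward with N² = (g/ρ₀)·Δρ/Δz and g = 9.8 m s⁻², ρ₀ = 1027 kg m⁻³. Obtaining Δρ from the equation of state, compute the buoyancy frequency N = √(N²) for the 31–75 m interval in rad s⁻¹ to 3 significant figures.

0.0193 rad s⁻¹

ΔT = -3.4 K, ΔS = +1.10 psu (deep − shallow).
Δρ/ρ₀ = −αΔT + βΔS = 8.50 × 10⁻⁴ + 8.14 × 10⁻⁴ = 1.664 × 10⁻³, so Δρ ≈ 1.709 kg m⁻³.
N² = (g/ρ₀)·Δρ/Δz = g·(Δρ/ρ₀)/Δz = 9.8 × 1.664 × 10⁻³ / 44 = 3.7062 × 10⁻⁴ s⁻².
N = √(3.7062 × 10⁻⁴) = 0.019251 rad s⁻¹ ≈ 0.0193 rad s⁻¹.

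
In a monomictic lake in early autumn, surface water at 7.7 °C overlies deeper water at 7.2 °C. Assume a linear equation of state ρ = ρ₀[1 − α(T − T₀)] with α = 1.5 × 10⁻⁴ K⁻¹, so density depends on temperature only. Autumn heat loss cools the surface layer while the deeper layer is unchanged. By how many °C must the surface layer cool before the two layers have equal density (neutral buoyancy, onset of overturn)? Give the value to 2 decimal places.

0.50 °C

With temperature the only control, equal density requires T_surf′ = T_deep.
T_surf′ = 7.2 °C.
Cooling required: 7.7 − 7.2 = 0.50 °C.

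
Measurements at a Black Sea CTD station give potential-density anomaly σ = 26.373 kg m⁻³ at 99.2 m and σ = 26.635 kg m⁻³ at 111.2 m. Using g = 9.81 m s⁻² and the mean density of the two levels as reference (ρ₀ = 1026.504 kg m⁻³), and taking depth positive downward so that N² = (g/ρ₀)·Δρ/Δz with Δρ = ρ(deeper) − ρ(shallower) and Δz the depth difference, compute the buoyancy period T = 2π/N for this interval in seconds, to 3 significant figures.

435 s

Δρ = 1026.635 − 1026.373 = 0.262 kg m⁻³ over Δz = 111.2 − 99.2 = 12 m.
N² = (9.81/1026.504) × (0.262/12) = 2.0865 × 10⁻⁴ s⁻².
N = √(2.0865 × 10⁻⁴) = 0.014445 rad s⁻¹, so T = 2π/N = 434.97 s ≈ 435 s.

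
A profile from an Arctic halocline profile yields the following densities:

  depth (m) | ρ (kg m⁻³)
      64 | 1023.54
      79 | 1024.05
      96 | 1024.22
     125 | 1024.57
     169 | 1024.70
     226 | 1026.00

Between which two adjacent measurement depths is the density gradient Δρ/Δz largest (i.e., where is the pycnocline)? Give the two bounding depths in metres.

64–79 m

Compute the density gradient over each adjacent pair:
  64–79 m: Δρ/Δz = 0.51/15 = 0.034 kg m⁻⁴
  79–96 m: Δρ/Δz = 0.17/17 = 0.010 kg m⁻⁴
  96–125 m: Δρ/Δz = 0.35/29 = 0.012 kg m⁻⁴
  125–169 m: Δρ/Δz = 0.13/44 = 3.0 × 10⁻³ kg m⁻⁴
  169–226 m: Δρ/Δz = 1.30/57 = 0.023 kg m⁻⁴
The largest gradient is in the 64–79 m interval — the pycnocline.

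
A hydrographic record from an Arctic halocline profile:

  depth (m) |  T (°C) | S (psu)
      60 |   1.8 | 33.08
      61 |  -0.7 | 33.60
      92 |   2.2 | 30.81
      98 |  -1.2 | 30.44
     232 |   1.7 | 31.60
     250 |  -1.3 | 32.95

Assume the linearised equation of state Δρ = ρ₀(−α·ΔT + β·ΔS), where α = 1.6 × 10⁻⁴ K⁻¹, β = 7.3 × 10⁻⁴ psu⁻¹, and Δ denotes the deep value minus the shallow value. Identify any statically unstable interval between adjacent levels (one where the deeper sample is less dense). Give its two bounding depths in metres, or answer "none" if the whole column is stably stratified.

61–92 m

Evaluate Δρ/ρ₀ = −αΔT + βΔS across each adjacent pair:
  60–61 m: −αΔT+βΔS = −(1.6 × 10⁻⁴)(-2.5)+(7.3 × 10⁻⁴)(+0.52) = 7.8 × 10⁻⁴ → stable
  61–92 m: −αΔT+βΔS = −(1.6 × 10⁻⁴)(+2.9)+(7.3 × 10⁻⁴)(-2.79) = -2.5 × 10⁻³ → UNSTABLE
  92–98 m: −αΔT+βΔS = −(1.6 × 10⁻⁴)(-3.4)+(7.3 × 10⁻⁴)(-0.37) = 2.7 × 10⁻⁴ → stable
  98–232 m: −αΔT+βΔS = −(1.6 × 10⁻⁴)(+2.9)+(7.3 × 10⁻⁴)(+1.16) = 3.8 × 10⁻⁴ → stable
  232–250 m: −αΔT+βΔS = −(1.6 × 10⁻⁴)(-3.0)+(7.3 × 10⁻⁴)(+1.35) = 1.5 × 10⁻³ → stable
The 61–92 m interval has Δρ < 0: lighter water underlies denser water.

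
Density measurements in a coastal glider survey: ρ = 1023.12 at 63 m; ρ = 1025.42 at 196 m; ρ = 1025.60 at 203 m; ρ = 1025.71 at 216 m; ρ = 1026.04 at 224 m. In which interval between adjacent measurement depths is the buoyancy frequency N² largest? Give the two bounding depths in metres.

216–224 m

Compute the density gradient over each adjacent pair:
  63–196 m: Δρ/Δz = 2.30/133 = 0.017 kg m⁻⁴
  196–203 m: Δρ/Δz = 0.18/7 = 0.026 kg m⁻⁴
  203–216 m: Δρ/Δz = 0.11/13 = 8.5 × 10⁻³ kg m⁻⁴
  216–224 m: Δρ/Δz = 0.33/8 = 0.041 kg m⁻⁴
The largest gradient is in the 216–224 m interval — the pycnocline.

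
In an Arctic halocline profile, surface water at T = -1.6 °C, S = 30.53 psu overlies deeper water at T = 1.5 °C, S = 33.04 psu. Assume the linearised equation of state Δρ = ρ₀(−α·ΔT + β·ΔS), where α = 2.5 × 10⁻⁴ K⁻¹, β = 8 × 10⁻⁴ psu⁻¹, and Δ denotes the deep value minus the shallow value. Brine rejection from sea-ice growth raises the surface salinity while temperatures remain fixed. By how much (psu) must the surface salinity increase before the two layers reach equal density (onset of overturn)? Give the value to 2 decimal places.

Neutral buoyancy requires −α(T_deep − T_surf) + β(S_deep − S_surf′) = 0.
S_surf′ = S_deep − (α/β)·ΔT = 33.04 − (2.5 × 10⁻⁴/8 × 10⁻⁴)·(+3.1) = 32.0712 psu.
Increase required: 32.0712 − 30.53 = 1.5412 psu.

1.54 psu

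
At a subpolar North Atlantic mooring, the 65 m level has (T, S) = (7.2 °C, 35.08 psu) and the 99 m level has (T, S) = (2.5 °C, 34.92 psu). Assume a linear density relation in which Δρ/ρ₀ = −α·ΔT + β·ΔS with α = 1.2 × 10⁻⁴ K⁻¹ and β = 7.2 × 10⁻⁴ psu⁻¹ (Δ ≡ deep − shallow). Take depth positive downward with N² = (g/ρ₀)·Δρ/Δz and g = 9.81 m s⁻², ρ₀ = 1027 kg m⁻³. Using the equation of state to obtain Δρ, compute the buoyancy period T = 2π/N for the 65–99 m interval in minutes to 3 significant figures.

9.20 min

ΔT = -4.7 K, ΔS = -0.16 psu (deep − shallow).
Δρ/ρ₀ = −αΔT + βΔS = 5.64 × 10⁻⁴ − 1.152 × 10⁻⁴ = 4.488 × 10⁻⁴, so Δρ ≈ 0.4609 kg m⁻³.
N² = (g/ρ₀)·Δρ/Δz = g·(Δρ/ρ₀)/Δz = 9.81 × 4.488 × 10⁻⁴ / 34 = 1.2949 × 10⁻⁴ s⁻².
N = √(1.2949 × 10⁻⁴) = 0.011379 rad s⁻¹ → T = 2π/N = 552.17 s = 9.2028 min ≈ 9.20 min.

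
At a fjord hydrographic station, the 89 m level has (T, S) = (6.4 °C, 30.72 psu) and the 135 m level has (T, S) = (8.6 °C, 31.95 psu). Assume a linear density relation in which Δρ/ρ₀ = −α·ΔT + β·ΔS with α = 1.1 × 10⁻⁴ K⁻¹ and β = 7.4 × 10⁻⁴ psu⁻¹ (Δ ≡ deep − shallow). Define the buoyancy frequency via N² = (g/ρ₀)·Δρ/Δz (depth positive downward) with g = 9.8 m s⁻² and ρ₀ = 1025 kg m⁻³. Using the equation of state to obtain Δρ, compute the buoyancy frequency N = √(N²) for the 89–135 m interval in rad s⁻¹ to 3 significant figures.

ΔT = +2.2 K, ΔS = +1.23 psu (deep − shallow).
Δρ/ρ₀ = −αΔT + βΔS = -2.42 × 10⁻⁴ + 9.102 × 10⁻⁴ = 6.682 × 10⁻⁴, so Δρ ≈ 0.6849 kg m⁻³.
N² = (g/ρ₀)·Δρ/Δz = g·(Δρ/ρ₀)/Δz = 9.8 × 6.682 × 10⁻⁴ / 46 = 1.4236 × 10⁻⁴ s⁻².
N = √(1.4236 × 10⁻⁴) = 0.011931 rad s⁻¹ ≈ 0.0119 rad s⁻¹.

0.0119 rad s⁻¹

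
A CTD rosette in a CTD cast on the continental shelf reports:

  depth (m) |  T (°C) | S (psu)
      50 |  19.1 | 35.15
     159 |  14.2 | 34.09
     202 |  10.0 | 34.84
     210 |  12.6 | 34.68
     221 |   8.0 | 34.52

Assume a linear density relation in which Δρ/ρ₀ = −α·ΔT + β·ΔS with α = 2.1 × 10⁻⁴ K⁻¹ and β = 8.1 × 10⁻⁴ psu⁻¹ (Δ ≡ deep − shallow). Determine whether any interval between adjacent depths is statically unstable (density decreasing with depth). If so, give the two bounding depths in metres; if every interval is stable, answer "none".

202–210 m

Evaluate Δρ/ρ₀ = −αΔT + βΔS across each adjacent pair:
  50–159 m: −αΔT+βΔS = −(2.1 × 10⁻⁴)(-4.9)+(8.1 × 10⁻⁴)(-1.06) = 1.7 × 10⁻⁴ → stable
  159–202 m: −αΔT+βΔS = −(2.1 × 10⁻⁴)(-4.2)+(8.1 × 10⁻⁴)(+0.75) = 1.5 × 10⁻³ → stable
  202–210 m: −αΔT+βΔS = −(2.1 × 10⁻⁴)(+2.6)+(8.1 × 10⁻⁴)(-0.16) = -6.8 × 10⁻⁴ → UNSTABLE
  210–221 m: −αΔT+βΔS = −(2.1 × 10⁻⁴)(-4.6)+(8.1 × 10⁻⁴)(-0.16) = 8.4 × 10⁻⁴ → stable
The 202–210 m interval has Δρ < 0: lighter water underlies denser water.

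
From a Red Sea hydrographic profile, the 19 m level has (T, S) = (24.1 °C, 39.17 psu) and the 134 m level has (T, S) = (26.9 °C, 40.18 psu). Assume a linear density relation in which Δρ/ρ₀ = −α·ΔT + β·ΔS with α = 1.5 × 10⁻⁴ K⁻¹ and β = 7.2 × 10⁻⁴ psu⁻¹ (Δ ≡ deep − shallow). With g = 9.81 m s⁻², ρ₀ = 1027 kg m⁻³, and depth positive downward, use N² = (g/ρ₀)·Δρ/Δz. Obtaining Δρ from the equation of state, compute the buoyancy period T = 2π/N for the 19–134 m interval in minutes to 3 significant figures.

ΔT = +2.8 K, ΔS = +1.01 psu (deep − shallow).
Δρ/ρ₀ = −αΔT + βΔS = -4.20 × 10⁻⁴ + 7.272 × 10⁻⁴ = 3.072 × 10⁻⁴, so Δρ ≈ 0.3155 kg m⁻³.
N² = (g/ρ₀)·Δρ/Δz = g·(Δρ/ρ₀)/Δz = 9.81 × 3.072 × 10⁻⁴ / 115 = 2.6205 × 10⁻⁵ s⁻².
N = √(2.6205 × 10⁻⁵) = 5.1191 × 10⁻³ rad s⁻¹ → T = 2π/N = 1.2274 × 10³ s = 20.457 min ≈ 20.5 min.

20.5 min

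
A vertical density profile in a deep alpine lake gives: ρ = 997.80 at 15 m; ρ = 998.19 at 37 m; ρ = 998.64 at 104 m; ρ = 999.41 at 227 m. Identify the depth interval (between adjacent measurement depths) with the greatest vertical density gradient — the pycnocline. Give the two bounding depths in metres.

15–37 m

Compute the density gradient over each adjacent pair:
  15–37 m: Δρ/Δz = 0.39/22 = 0.018 kg m⁻⁴
  37–104 m: Δρ/Δz = 0.45/67 = 6.7 × 10⁻³ kg m⁻⁴
  104–227 m: Δρ/Δz = 0.77/123 = 6.3 × 10⁻³ kg m⁻⁴
The largest gradient is in the 15–37 m interval — the pycnocline.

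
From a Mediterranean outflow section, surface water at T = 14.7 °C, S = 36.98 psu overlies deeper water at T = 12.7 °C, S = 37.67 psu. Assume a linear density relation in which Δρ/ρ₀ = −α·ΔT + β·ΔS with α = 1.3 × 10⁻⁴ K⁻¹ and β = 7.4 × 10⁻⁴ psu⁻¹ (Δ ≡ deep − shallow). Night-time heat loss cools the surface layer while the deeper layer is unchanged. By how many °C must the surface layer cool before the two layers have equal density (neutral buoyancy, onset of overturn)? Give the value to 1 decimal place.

Neutral buoyancy requires Δρ = 0, i.e. −α(T_deep − T_surf′) + β(S_deep − S_surf) = 0.
T_surf′ = T_deep − (β/α)·ΔS = 12.7 − (7.4 × 10⁻⁴/1.3 × 10⁻⁴)·(+0.69) = 8.772 °C.
Cooling required: 14.7 − (8.772) = 5.928 °C.

5.9 °C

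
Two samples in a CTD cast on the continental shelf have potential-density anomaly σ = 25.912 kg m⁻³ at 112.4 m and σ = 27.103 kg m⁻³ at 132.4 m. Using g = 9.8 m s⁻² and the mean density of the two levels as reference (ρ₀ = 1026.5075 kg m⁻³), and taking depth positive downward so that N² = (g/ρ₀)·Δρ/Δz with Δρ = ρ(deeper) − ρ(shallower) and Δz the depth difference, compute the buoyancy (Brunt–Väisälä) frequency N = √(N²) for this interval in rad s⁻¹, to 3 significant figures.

0.0238 rad s⁻¹

Δρ = 1027.103 − 1025.912 = 1.191 kg m⁻³ over Δz = 132.4 − 112.4 = 20 m.
N² = (9.8/1026.5075) × (1.191/20) = 5.6852 × 10⁻⁴ s⁻².
N = √(5.6852 × 10⁻⁴) = 0.023844 rad s⁻¹ ≈ 0.0238 rad s⁻¹.
A positive N² confirms static stability across the interval.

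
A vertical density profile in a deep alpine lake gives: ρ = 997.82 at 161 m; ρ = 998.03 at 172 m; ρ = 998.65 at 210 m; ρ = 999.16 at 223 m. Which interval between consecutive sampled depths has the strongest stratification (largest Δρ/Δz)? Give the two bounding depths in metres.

Compute the density gradient over each adjacent pair:
  161–172 m: Δρ/Δz = 0.21/11 = 0.019 kg m⁻⁴
  172–210 m: Δρ/Δz = 0.62/38 = 0.016 kg m⁻⁴
  210–223 m: Δρ/Δz = 0.51/13 = 0.039 kg m⁻⁴
The largest gradient is in the 210–223 m interval — the pycnocline.

210–223 m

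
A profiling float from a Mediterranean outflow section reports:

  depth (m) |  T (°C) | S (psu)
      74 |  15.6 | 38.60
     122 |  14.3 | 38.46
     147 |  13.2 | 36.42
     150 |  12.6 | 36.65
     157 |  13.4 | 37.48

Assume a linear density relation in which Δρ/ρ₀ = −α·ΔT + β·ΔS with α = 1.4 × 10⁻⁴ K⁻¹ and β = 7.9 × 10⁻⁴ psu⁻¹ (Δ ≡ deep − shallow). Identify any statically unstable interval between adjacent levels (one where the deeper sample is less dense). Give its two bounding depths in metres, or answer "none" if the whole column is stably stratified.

Evaluate Δρ/ρ₀ = −αΔT + βΔS across each adjacent pair:
  74–122 m: −αΔT+βΔS = −(1.4 × 10⁻⁴)(-1.3)+(7.9 × 10⁻⁴)(-0.14) = 7.1 × 10⁻⁵ → stable
  122–147 m: −αΔT+βΔS = −(1.4 × 10⁻⁴)(-1.1)+(7.9 × 10⁻⁴)(-2.04) = -1.5 × 10⁻³ → UNSTABLE
  147–150 m: −αΔT+βΔS = −(1.4 × 10⁻⁴)(-0.6)+(7.9 × 10⁻⁴)(+0.23) = 2.7 × 10⁻⁴ → stable
  150–157 m: −αΔT+βΔS = −(1.4 × 10⁻⁴)(+0.8)+(7.9 × 10⁻⁴)(+0.83) = 5.4 × 10⁻⁴ → stable
The 122–147 m interval has Δρ < 0: lighter water underlies denser water.

122–147 m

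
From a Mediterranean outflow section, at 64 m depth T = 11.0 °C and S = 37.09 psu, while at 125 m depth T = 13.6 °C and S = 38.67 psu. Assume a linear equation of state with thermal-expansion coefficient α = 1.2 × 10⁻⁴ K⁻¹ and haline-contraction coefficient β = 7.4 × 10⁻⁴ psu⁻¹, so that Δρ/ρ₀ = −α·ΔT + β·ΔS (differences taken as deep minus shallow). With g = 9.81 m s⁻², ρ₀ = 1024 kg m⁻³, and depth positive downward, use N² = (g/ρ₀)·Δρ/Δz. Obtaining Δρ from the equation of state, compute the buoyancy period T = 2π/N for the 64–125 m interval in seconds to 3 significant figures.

535 s

ΔT = +2.6 K, ΔS = +1.58 psu (deep − shallow).
Δρ/ρ₀ = −αΔT + βΔS = -3.12 × 10⁻⁴ + 1.1692 × 10⁻³ = 8.572 × 10⁻⁴, so Δρ ≈ 0.8778 kg m⁻³.
N² = (g/ρ₀)·Δρ/Δz = g·(Δρ/ρ₀)/Δz = 9.81 × 8.572 × 10⁻⁴ / 61 = 1.3785 × 10⁻⁴ s⁻².
N = √(1.3785 × 10⁻⁴) = 0.011741 rad s⁻¹ → T = 2π/N = 535.15 s ≈ 535 s.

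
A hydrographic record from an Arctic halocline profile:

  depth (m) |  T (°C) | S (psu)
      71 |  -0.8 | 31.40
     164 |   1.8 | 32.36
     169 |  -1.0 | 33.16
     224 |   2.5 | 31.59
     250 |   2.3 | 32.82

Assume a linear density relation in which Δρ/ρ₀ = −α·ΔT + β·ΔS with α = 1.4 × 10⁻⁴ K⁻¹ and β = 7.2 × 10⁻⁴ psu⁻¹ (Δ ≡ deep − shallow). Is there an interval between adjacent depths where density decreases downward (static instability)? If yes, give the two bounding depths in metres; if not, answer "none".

Evaluate Δρ/ρ₀ = −αΔT + βΔS across each adjacent pair:
  71–164 m: −αΔT+βΔS = −(1.4 × 10⁻⁴)(+2.6)+(7.2 × 10⁻⁴)(+0.96) = 3.3 × 10⁻⁴ → stable
  164–169 m: −αΔT+βΔS = −(1.4 × 10⁻⁴)(-2.8)+(7.2 × 10⁻⁴)(+0.80) = 9.7 × 10⁻⁴ → stable
  169–224 m: −αΔT+βΔS = −(1.4 × 10⁻⁴)(+3.5)+(7.2 × 10⁻⁴)(-1.57) = -1.6 × 10⁻³ → UNSTABLE
  224–250 m: −αΔT+βΔS = −(1.4 × 10⁻⁴)(-0.2)+(7.2 × 10⁻⁴)(+1.23) = 9.1 × 10⁻⁴ → stable
The 169–224 m interval has Δρ < 0: lighter water underlies denser water.

169–224 m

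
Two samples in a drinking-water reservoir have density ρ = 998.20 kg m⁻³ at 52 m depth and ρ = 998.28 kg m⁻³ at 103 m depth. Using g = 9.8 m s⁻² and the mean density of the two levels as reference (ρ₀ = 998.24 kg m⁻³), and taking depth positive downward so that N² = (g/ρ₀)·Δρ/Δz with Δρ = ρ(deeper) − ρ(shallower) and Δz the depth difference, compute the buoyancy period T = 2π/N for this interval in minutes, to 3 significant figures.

Δρ = 998.28 − 998.20 = 0.08 kg m⁻³ over Δz = 103 − 52 = 51 m.
N² = (9.8/998.24) × (0.08/51) = 1.5400 × 10⁻⁵ s⁻².
N = √(1.5400 × 10⁻⁵) = 3.9243 × 10⁻³ rad s⁻¹, so T = 2π/N = 1.6011 × 10³ s = 26.685 min ≈ 26.7 min.

26.7 min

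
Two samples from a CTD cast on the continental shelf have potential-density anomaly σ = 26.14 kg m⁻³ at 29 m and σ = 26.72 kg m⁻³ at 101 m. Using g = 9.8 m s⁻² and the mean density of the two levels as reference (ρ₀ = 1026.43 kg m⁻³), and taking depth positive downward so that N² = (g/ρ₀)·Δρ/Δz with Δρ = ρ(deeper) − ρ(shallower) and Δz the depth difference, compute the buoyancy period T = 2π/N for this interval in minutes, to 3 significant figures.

11.9 min

Δρ = 1026.72 − 1026.14 = 0.58 kg m⁻³ over Δz = 101 − 29 = 72 m.
N² = (9.8/1026.43) × (0.58/72) = 7.6912 × 10⁻⁵ s⁻².
N = √(7.6912 × 10⁻⁵) = 8.7699 × 10⁻³ rad s⁻¹, so T = 2π/N = 716.45 s = 11.941 min ≈ 11.9 min.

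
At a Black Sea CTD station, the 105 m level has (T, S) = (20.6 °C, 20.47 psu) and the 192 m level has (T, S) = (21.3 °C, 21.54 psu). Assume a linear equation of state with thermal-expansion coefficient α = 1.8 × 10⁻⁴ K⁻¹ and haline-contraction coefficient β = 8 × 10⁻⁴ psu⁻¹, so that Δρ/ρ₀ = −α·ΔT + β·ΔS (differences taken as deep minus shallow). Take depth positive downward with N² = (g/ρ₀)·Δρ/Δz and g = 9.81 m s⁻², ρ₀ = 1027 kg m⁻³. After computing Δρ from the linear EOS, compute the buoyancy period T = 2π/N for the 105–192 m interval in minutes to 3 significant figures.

ΔT = +0.7 K, ΔS = +1.07 psu (deep − shallow).
Δρ/ρ₀ = −αΔT + βΔS = -1.26 × 10⁻⁴ + 8.56 × 10⁻⁴ = 7.30 × 10⁻⁴, so Δρ ≈ 0.7497 kg m⁻³.
N² = (g/ρ₀)·Δρ/Δz = g·(Δρ/ρ₀)/Δz = 9.81 × 7.30 × 10⁻⁴ / 87 = 8.2314 × 10⁻⁵ s⁻².
N = √(8.2314 × 10⁻⁵) = 9.0727 × 10⁻³ rad s⁻¹ → T = 2π/N = 692.54 s = 11.542 min ≈ 11.5 min.

11.5 min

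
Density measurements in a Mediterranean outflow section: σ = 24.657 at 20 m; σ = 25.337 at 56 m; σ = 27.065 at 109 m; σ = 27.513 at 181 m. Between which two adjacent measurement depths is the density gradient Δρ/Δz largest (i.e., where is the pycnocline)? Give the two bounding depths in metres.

56–109 m

Compute the density gradient over each adjacent pair:
  20–56 m: Δρ/Δz = 0.680/36 = 0.019 kg m⁻⁴
  56–109 m: Δρ/Δz = 1.728/53 = 0.033 kg m⁻⁴
  109–181 m: Δρ/Δz = 0.448/72 = 6.2 × 10⁻³ kg m⁻⁴
The largest gradient is in the 56–109 m interval — the pycnocline.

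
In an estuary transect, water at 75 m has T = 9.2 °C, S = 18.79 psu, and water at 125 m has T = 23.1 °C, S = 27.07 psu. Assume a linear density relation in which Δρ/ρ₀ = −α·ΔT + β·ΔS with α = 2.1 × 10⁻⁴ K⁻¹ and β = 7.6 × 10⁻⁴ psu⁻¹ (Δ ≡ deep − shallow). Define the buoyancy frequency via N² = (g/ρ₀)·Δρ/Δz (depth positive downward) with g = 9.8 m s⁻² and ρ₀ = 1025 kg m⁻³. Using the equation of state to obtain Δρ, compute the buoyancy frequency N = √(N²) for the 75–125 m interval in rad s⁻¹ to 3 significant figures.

0.0257 rad s⁻¹

ΔT = +13.9 K, ΔS = +8.28 psu (deep − shallow).
Δρ/ρ₀ = −αΔT + βΔS = -2.919 × 10⁻³ + 6.2928 × 10⁻³ = 3.3738 × 10⁻³, so Δρ ≈ 3.458 kg m⁻³.
N² = (g/ρ₀)·Δρ/Δz = g·(Δρ/ρ₀)/Δz = 9.8 × 3.3738 × 10⁻³ / 50 = 6.6126 × 10⁻⁴ s⁻².
N = √(6.6126 × 10⁻⁴) = 0.025715 rad s⁻¹ ≈ 0.0257 rad s⁻¹.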